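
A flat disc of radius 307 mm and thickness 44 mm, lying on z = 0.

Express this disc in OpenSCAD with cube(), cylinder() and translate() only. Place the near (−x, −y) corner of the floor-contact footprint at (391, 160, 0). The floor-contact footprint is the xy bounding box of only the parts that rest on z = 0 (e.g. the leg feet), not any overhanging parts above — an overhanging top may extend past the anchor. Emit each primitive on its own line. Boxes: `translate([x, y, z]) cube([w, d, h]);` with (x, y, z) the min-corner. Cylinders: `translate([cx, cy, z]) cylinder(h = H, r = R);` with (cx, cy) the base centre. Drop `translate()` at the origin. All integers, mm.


translate([698, 467, 0]) cylinder(h = 44, r = 307);


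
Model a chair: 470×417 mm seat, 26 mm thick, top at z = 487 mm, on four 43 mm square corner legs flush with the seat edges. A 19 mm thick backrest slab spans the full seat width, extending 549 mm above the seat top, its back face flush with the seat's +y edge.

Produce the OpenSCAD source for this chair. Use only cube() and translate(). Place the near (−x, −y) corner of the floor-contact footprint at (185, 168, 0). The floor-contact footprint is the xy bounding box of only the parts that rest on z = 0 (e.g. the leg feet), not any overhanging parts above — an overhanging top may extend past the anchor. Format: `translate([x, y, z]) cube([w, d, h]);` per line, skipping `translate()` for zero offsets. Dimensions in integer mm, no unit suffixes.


translate([185, 168, 461]) cube([470, 417, 26]);
translate([185, 168, 0]) cube([43, 43, 461]);
translate([612, 168, 0]) cube([43, 43, 461]);
translate([185, 542, 0]) cube([43, 43, 461]);
translate([612, 542, 0]) cube([43, 43, 461]);
translate([185, 566, 487]) cube([470, 19, 549]);


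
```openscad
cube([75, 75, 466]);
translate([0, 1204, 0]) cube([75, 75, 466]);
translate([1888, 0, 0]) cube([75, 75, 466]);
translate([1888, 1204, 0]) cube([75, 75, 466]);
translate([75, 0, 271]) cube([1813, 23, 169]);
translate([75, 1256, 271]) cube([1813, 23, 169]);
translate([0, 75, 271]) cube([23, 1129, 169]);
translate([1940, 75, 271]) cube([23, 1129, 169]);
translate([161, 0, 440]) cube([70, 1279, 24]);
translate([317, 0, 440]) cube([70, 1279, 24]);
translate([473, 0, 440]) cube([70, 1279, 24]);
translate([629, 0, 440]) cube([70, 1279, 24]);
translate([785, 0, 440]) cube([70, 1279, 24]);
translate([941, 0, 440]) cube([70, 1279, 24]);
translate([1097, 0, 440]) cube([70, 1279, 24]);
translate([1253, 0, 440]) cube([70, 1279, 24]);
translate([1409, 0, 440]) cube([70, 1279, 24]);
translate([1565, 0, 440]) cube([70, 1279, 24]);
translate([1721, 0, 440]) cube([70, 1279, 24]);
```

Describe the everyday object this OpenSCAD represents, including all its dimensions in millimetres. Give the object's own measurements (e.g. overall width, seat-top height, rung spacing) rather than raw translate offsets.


A bed frame 1963 mm long (x) by 1279 mm wide (y). Four 75×75 mm corner posts, 466 mm tall, at the corners of the footprint. Four rails of 23 mm thickness and 169 mm height run between adjacent posts with their undersides at z = 271 mm, their outer faces flush with the outside of the frame (the two x-running rails run between the posts' inner faces; the two y-running rails run between the posts' inner faces). 11 slats, each 70 mm wide (x) and 24 mm thick, lie across the top of the two x-running rails, running the full 1279 mm width of the frame in y; along x they sit between the end posts with a 86 mm gap after the −x posts and between neighbouring slats, leaving 97 mm before the +x posts.


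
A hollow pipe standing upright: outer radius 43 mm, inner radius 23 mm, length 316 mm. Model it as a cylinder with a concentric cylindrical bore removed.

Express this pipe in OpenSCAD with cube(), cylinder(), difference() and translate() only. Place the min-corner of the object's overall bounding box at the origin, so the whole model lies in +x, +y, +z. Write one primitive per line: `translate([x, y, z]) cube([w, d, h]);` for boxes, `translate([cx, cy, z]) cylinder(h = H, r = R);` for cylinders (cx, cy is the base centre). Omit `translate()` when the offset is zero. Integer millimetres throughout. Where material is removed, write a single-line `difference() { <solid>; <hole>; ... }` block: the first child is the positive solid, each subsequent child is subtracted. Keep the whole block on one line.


difference() { translate([43, 43, 0]) cylinder(h = 316, r = 43); translate([43, 43, 0]) cylinder(h = 316, r = 23); }


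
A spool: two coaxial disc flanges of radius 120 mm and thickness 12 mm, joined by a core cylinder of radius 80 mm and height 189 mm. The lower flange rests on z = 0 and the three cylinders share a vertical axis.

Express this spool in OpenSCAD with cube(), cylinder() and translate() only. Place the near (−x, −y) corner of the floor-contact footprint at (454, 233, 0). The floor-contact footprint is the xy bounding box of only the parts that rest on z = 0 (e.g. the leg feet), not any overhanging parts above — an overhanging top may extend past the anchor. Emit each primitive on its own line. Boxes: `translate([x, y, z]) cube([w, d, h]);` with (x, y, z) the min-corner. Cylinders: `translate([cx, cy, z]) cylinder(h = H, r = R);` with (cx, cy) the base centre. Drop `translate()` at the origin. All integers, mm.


translate([574, 353, 0]) cylinder(h = 12, r = 120);
translate([574, 353, 12]) cylinder(h = 189, r = 80);
translate([574, 353, 201]) cylinder(h = 12, r = 120);


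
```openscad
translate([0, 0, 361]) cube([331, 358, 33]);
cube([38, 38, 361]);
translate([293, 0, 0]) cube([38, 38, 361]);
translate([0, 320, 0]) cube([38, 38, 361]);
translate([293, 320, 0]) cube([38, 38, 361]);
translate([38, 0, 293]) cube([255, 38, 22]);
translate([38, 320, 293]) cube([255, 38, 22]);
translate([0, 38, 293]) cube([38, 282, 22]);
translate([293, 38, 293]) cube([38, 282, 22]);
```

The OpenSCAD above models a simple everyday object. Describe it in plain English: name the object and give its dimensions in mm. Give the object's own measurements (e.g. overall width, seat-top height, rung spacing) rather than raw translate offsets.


A simple wooden stool: a rectangular seat 331 mm (x) by 358 mm (y), 33 mm thick, top face at z = 394 mm, on four square legs, each 38×38 mm in cross-section. The legs rest on z = 0, each flush with a corner of the seat. Four stretchers, 38 mm wide and 22 mm tall, connect adjacent legs with their undersides at z = 293 mm, each running between the inner faces of the legs it joins and aligned with the legs' outer faces on the other axis.


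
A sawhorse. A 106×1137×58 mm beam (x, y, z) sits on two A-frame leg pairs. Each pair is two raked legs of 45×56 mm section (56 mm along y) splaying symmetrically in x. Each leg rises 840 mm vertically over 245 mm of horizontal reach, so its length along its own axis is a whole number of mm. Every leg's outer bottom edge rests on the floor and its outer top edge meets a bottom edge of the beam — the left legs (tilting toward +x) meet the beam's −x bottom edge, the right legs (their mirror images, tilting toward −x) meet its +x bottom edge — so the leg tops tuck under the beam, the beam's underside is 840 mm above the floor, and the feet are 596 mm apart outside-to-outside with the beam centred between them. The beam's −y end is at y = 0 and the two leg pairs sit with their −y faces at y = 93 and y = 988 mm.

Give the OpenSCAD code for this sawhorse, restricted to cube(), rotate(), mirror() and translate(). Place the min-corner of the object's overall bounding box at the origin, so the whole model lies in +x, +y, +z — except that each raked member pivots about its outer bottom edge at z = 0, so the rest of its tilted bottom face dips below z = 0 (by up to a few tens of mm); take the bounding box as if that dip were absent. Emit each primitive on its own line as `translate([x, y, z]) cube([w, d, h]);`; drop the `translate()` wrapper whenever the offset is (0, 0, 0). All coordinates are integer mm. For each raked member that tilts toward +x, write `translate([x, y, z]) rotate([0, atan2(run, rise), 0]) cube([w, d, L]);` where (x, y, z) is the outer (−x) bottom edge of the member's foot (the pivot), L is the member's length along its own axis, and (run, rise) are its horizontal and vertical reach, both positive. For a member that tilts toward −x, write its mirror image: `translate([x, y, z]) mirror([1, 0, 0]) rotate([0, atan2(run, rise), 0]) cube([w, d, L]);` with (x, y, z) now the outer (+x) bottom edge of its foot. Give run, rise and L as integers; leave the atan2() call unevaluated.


translate([245, 0, 840]) cube([106, 1137, 58]);
translate([0, 93, 0]) rotate([0, atan2(245, 840), 0]) cube([45, 56, 875]);
translate([596, 93, 0]) mirror([1, 0, 0]) rotate([0, atan2(245, 840), 0]) cube([45, 56, 875]);
translate([0, 988, 0]) rotate([0, atan2(245, 840), 0]) cube([45, 56, 875]);
translate([596, 988, 0]) mirror([1, 0, 0]) rotate([0, atan2(245, 840), 0]) cube([45, 56, 875]);


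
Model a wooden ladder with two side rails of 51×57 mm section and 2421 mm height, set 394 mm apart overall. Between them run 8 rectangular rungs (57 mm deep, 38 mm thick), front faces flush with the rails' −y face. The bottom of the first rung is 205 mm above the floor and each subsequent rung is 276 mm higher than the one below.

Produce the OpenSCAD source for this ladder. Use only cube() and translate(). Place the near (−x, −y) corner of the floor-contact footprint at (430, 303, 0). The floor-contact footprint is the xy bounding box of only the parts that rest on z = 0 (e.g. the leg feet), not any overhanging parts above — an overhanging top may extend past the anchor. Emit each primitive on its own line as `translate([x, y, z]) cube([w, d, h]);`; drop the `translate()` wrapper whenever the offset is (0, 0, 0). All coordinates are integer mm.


translate([430, 303, 0]) cube([51, 57, 2421]);
translate([773, 303, 0]) cube([51, 57, 2421]);
translate([481, 303, 205]) cube([292, 57, 38]);
translate([481, 303, 481]) cube([292, 57, 38]);
translate([481, 303, 757]) cube([292, 57, 38]);
translate([481, 303, 1033]) cube([292, 57, 38]);
translate([481, 303, 1309]) cube([292, 57, 38]);
translate([481, 303, 1585]) cube([292, 57, 38]);
translate([481, 303, 1861]) cube([292, 57, 38]);
translate([481, 303, 2137]) cube([292, 57, 38]);


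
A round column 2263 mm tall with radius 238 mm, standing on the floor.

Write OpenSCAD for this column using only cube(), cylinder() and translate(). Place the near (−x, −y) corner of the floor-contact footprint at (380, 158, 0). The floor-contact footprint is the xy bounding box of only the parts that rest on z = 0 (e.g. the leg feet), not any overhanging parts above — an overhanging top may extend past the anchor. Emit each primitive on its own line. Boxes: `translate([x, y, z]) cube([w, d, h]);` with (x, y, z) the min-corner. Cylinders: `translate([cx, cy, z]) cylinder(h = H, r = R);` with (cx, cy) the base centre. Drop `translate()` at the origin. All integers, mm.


translate([618, 396, 0]) cylinder(h = 2263, r = 238);


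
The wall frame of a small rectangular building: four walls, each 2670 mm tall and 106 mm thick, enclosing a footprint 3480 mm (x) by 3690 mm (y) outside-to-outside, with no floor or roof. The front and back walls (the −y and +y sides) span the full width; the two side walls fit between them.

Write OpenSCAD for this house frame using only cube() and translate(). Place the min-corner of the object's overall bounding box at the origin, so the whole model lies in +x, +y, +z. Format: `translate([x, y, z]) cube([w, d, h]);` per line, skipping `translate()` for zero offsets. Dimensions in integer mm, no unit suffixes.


cube([3480, 106, 2670]);
translate([0, 3584, 0]) cube([3480, 106, 2670]);
translate([0, 106, 0]) cube([106, 3478, 2670]);
translate([3374, 106, 0]) cube([106, 3478, 2670]);


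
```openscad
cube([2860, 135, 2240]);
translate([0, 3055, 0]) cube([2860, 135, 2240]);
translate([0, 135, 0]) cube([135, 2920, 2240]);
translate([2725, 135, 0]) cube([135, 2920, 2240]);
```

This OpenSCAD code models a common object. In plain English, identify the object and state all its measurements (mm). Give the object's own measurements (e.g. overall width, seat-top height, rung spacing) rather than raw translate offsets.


The wall frame of a small rectangular building: four walls, each 2240 mm tall and 135 mm thick, enclosing a footprint 2860 mm (x) by 3190 mm (y) outside-to-outside, with no floor or roof. The front and back walls (the −y and +y sides) span the full width; the two side walls fit between them.


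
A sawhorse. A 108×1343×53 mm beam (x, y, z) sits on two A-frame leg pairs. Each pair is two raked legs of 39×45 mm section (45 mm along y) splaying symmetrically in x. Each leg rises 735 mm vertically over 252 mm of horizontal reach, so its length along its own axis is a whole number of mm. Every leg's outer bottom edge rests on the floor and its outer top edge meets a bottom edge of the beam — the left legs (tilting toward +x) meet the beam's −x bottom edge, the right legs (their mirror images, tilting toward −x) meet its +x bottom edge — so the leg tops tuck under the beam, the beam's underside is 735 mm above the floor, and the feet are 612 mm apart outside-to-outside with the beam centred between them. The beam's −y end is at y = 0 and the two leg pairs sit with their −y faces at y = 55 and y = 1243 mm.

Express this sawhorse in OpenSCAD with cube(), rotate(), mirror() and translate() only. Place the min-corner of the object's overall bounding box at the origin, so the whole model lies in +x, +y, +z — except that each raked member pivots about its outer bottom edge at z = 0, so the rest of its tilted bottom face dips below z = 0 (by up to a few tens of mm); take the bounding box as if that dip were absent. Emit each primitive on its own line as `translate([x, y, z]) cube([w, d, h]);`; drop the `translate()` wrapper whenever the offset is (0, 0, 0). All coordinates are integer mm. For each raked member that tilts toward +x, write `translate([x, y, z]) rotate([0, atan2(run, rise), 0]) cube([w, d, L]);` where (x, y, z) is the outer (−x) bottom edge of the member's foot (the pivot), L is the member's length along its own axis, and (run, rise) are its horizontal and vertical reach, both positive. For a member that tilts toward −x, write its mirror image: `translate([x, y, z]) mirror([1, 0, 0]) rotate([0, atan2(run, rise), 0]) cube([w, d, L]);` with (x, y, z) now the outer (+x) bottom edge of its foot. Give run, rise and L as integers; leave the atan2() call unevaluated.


translate([252, 0, 735]) cube([108, 1343, 53]);
translate([0, 55, 0]) rotate([0, atan2(252, 735), 0]) cube([39, 45, 777]);
translate([612, 55, 0]) mirror([1, 0, 0]) rotate([0, atan2(252, 735), 0]) cube([39, 45, 777]);
translate([0, 1243, 0]) rotate([0, atan2(252, 735), 0]) cube([39, 45, 777]);
translate([612, 1243, 0]) mirror([1, 0, 0]) rotate([0, atan2(252, 735), 0]) cube([39, 45, 777]);


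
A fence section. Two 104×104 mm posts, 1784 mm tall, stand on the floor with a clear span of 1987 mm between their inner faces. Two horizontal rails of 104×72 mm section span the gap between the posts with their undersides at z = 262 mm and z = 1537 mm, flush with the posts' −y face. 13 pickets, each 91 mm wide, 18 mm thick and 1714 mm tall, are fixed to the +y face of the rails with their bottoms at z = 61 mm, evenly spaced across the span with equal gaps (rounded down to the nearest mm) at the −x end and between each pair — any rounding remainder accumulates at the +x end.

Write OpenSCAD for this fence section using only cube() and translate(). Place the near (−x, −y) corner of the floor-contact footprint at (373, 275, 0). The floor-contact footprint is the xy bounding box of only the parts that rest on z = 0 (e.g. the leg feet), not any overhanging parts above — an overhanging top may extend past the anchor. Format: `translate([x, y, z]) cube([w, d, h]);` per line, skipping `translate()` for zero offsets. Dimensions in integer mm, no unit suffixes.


translate([373, 275, 0]) cube([104, 104, 1784]);
translate([2464, 275, 0]) cube([104, 104, 1784]);
translate([477, 275, 262]) cube([1987, 104, 72]);
translate([477, 275, 1537]) cube([1987, 104, 72]);
translate([534, 379, 61]) cube([91, 18, 1714]);
translate([682, 379, 61]) cube([91, 18, 1714]);
translate([830, 379, 61]) cube([91, 18, 1714]);
translate([978, 379, 61]) cube([91, 18, 1714]);
translate([1126, 379, 61]) cube([91, 18, 1714]);
translate([1274, 379, 61]) cube([91, 18, 1714]);
translate([1422, 379, 61]) cube([91, 18, 1714]);
translate([1570, 379, 61]) cube([91, 18, 1714]);
translate([1718, 379, 61]) cube([91, 18, 1714]);
translate([1866, 379, 61]) cube([91, 18, 1714]);
translate([2014, 379, 61]) cube([91, 18, 1714]);
translate([2162, 379, 61]) cube([91, 18, 1714]);
translate([2310, 379, 61]) cube([91, 18, 1714]);


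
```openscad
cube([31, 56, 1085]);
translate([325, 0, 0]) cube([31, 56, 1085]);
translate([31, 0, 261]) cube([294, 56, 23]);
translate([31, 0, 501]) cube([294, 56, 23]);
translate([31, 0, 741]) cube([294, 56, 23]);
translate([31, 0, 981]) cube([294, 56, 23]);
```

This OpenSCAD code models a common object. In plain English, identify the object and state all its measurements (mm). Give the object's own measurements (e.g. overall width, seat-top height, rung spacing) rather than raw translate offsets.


A straight ladder. Two 31×56 mm vertical rails, 1085 mm tall, stand 356 mm apart (outside-to-outside) with their front faces coplanar on the −y side. 4 rungs, each 56 mm deep and 23 mm tall, span between the inner faces of the rails, front faces flush with the rails. The lowest rung's underside is at z = 261 mm and rungs are spaced 240 mm apart (underside to underside).


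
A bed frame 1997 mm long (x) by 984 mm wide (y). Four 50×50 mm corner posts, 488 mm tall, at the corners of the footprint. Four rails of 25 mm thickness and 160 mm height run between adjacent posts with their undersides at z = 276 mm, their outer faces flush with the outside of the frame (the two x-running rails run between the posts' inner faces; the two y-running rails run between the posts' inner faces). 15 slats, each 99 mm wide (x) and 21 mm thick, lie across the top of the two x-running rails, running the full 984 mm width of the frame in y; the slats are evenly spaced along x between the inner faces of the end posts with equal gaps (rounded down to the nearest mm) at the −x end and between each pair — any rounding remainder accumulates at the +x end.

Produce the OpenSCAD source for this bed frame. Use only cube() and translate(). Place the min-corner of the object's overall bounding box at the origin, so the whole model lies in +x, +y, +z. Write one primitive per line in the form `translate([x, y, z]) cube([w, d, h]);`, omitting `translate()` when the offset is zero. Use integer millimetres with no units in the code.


// slat z = rail_z + rail_h = 276 + 160 = 436
// slat gap = ⌊(1897 − 15·99) / 16⌋ = 25
cube([50, 50, 488]);
translate([0, 934, 0]) cube([50, 50, 488]);
translate([1947, 0, 0]) cube([50, 50, 488]);
translate([1947, 934, 0]) cube([50, 50, 488]);
translate([50, 0, 276]) cube([1897, 25, 160]);
translate([50, 959, 276]) cube([1897, 25, 160]);
translate([0, 50, 276]) cube([25, 884, 160]);
translate([1972, 50, 276]) cube([25, 884, 160]);
translate([75, 0, 436]) cube([99, 984, 21]);
translate([199, 0, 436]) cube([99, 984, 21]);
translate([323, 0, 436]) cube([99, 984, 21]);
translate([447, 0, 436]) cube([99, 984, 21]);
translate([571, 0, 436]) cube([99, 984, 21]);
translate([695, 0, 436]) cube([99, 984, 21]);
translate([819, 0, 436]) cube([99, 984, 21]);
translate([943, 0, 436]) cube([99, 984, 21]);
translate([1067, 0, 436]) cube([99, 984, 21]);
translate([1191, 0, 436]) cube([99, 984, 21]);
translate([1315, 0, 436]) cube([99, 984, 21]);
translate([1439, 0, 436]) cube([99, 984, 21]);
translate([1563, 0, 436]) cube([99, 984, 21]);
translate([1687, 0, 436]) cube([99, 984, 21]);
translate([1811, 0, 436]) cube([99, 984, 21]);


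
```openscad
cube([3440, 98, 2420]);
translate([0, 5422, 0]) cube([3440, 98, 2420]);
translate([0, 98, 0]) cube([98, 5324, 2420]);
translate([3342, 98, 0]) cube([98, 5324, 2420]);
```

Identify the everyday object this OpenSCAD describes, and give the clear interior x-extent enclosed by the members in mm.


A house (or room) frame. The interior width is 3244 mm.

Four 2420 mm walls enclosing a rectangle with no floor or roof — a room or house frame. Outside width is 3440 mm and wall thickness is 98 mm, so the interior width is 3440 − 2 × 98 = 3244 mm.


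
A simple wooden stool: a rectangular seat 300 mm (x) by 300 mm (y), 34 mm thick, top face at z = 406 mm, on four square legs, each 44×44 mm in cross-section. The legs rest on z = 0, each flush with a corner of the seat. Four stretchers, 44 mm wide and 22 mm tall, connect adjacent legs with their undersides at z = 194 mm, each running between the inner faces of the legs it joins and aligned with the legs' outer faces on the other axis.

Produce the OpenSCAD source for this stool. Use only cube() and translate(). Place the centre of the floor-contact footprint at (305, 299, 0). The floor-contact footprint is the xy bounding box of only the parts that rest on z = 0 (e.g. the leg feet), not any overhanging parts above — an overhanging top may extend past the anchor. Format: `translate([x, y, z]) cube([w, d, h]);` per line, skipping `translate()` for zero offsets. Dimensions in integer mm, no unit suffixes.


translate([155, 149, 372]) cube([300, 300, 34]);
translate([155, 149, 0]) cube([44, 44, 372]);
translate([411, 149, 0]) cube([44, 44, 372]);
translate([155, 405, 0]) cube([44, 44, 372]);
translate([411, 405, 0]) cube([44, 44, 372]);
translate([199, 149, 194]) cube([212, 44, 22]);
translate([199, 405, 194]) cube([212, 44, 22]);
translate([155, 193, 194]) cube([44, 212, 22]);
translate([411, 193, 194]) cube([44, 212, 22]);


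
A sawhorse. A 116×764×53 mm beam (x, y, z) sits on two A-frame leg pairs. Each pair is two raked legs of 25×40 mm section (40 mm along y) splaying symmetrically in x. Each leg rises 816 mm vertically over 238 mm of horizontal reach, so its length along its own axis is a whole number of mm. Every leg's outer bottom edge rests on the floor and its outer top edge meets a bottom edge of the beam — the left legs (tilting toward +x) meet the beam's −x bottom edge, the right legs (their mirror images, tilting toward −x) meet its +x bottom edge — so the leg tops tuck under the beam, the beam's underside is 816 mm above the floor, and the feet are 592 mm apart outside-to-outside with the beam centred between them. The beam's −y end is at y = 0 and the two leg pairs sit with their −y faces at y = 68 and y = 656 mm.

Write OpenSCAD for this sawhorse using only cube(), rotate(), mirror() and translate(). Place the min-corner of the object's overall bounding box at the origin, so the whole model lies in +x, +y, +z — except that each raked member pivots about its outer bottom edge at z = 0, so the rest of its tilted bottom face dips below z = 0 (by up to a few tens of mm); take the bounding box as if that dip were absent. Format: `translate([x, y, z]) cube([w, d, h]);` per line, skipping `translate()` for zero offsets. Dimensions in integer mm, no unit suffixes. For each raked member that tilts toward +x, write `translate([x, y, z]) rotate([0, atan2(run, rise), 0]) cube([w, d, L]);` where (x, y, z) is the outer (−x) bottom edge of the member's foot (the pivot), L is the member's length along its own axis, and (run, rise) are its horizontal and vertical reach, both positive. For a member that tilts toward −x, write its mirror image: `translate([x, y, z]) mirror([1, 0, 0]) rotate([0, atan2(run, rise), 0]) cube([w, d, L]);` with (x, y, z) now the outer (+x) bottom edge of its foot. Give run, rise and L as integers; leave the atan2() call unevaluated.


translate([238, 0, 816]) cube([116, 764, 53]);
translate([0, 68, 0]) rotate([0, atan2(238, 816), 0]) cube([25, 40, 850]);
translate([592, 68, 0]) mirror([1, 0, 0]) rotate([0, atan2(238, 816), 0]) cube([25, 40, 850]);
translate([0, 656, 0]) rotate([0, atan2(238, 816), 0]) cube([25, 40, 850]);
translate([592, 656, 0]) mirror([1, 0, 0]) rotate([0, atan2(238, 816), 0]) cube([25, 40, 850]);


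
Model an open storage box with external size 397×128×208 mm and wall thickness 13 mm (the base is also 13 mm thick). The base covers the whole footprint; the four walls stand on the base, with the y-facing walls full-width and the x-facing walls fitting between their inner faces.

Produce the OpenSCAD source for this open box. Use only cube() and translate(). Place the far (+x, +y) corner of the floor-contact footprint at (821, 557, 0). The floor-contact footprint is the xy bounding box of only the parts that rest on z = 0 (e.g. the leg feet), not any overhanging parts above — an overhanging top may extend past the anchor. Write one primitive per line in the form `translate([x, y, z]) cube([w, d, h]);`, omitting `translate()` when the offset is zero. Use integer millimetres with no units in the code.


translate([424, 429, 0]) cube([397, 128, 13]);
translate([424, 429, 13]) cube([397, 13, 195]);
translate([424, 544, 13]) cube([397, 13, 195]);
translate([424, 442, 13]) cube([13, 102, 195]);
translate([808, 442, 13]) cube([13, 102, 195]);


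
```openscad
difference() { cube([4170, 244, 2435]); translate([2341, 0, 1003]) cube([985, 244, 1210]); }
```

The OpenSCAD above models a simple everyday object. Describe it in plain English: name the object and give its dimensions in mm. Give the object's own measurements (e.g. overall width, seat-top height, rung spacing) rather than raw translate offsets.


A wall 4170 mm long (x), 244 mm thick (y), 2435 mm tall, with a rectangular window opening cut through it. The opening is 985 mm wide and 1210 mm tall; its sill is at z = 1003 mm and its near (−x) edge is 2341 mm from the wall's −x end. The opening passes through the full wall thickness.


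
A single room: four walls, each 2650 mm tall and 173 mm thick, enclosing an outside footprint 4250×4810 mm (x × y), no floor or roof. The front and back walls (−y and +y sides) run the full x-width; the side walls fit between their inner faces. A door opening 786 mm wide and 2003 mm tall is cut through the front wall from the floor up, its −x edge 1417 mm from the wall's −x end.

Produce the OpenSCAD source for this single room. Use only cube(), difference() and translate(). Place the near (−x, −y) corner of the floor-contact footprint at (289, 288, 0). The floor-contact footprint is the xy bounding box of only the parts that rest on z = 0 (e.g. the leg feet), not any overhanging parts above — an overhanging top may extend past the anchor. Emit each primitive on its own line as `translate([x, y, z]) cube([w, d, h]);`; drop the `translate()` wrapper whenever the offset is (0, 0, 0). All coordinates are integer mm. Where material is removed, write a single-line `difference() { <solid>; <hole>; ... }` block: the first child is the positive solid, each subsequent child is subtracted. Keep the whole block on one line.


difference() { translate([289, 288, 0]) cube([4250, 173, 2650]); translate([1706, 288, 0]) cube([786, 173, 2003]); }
translate([289, 4925, 0]) cube([4250, 173, 2650]);
translate([289, 461, 0]) cube([173, 4464, 2650]);
translate([4366, 461, 0]) cube([173, 4464, 2650]);


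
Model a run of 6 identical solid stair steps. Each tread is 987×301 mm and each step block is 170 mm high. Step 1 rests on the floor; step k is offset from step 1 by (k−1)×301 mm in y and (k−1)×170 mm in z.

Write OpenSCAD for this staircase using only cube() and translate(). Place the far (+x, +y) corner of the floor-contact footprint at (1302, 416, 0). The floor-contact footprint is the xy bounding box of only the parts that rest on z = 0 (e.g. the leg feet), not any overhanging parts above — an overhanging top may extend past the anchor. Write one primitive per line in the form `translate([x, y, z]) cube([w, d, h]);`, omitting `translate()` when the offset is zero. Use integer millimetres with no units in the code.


translate([315, 115, 0]) cube([987, 301, 170]);
translate([315, 416, 170]) cube([987, 301, 170]);
translate([315, 717, 340]) cube([987, 301, 170]);
translate([315, 1018, 510]) cube([987, 301, 170]);
translate([315, 1319, 680]) cube([987, 301, 170]);
translate([315, 1620, 850]) cube([987, 301, 170]);


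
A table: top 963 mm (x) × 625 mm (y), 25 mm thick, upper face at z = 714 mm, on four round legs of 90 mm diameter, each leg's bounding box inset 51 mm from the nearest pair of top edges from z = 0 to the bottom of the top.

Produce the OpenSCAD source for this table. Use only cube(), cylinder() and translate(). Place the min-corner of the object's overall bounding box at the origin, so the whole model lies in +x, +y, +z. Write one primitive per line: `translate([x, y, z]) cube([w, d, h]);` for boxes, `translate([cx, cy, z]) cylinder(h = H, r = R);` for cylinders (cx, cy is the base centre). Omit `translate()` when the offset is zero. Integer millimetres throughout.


translate([0, 0, 689]) cube([963, 625, 25]);
translate([96, 96, 0]) cylinder(h = 689, r = 45);
translate([867, 96, 0]) cylinder(h = 689, r = 45);
translate([96, 529, 0]) cylinder(h = 689, r = 45);
translate([867, 529, 0]) cylinder(h = 689, r = 45);


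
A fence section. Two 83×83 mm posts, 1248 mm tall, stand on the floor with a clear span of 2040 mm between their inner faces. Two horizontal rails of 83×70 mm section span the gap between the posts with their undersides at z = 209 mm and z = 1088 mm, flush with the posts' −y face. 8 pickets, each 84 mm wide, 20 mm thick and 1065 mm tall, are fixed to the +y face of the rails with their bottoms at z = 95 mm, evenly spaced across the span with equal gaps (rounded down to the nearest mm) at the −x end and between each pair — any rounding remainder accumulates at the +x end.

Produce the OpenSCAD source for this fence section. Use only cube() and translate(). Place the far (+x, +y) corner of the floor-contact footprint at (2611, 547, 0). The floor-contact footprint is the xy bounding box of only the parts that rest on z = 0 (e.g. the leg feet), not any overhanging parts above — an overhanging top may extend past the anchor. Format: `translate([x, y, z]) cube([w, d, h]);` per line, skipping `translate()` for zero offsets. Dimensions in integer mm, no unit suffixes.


translate([405, 464, 0]) cube([83, 83, 1248]);
translate([2528, 464, 0]) cube([83, 83, 1248]);
translate([488, 464, 209]) cube([2040, 83, 70]);
translate([488, 464, 1088]) cube([2040, 83, 70]);
translate([640, 547, 95]) cube([84, 20, 1065]);
translate([876, 547, 95]) cube([84, 20, 1065]);
translate([1112, 547, 95]) cube([84, 20, 1065]);
translate([1348, 547, 95]) cube([84, 20, 1065]);
translate([1584, 547, 95]) cube([84, 20, 1065]);
translate([1820, 547, 95]) cube([84, 20, 1065]);
translate([2056, 547, 95]) cube([84, 20, 1065]);
translate([2292, 547, 95]) cube([84, 20, 1065]);


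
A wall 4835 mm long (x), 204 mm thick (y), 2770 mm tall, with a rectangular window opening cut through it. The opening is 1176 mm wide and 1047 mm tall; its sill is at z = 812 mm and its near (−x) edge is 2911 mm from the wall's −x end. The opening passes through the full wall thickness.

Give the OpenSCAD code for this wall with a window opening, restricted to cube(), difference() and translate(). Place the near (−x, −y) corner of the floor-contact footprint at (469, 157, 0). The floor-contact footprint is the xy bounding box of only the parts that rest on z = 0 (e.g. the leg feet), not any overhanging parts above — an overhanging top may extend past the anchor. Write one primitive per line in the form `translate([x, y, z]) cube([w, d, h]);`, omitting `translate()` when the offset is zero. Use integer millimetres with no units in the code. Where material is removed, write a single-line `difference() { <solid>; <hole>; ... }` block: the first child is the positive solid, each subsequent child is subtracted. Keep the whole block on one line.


difference() { translate([469, 157, 0]) cube([4835, 204, 2770]); translate([3380, 157, 812]) cube([1176, 204, 1047]); }


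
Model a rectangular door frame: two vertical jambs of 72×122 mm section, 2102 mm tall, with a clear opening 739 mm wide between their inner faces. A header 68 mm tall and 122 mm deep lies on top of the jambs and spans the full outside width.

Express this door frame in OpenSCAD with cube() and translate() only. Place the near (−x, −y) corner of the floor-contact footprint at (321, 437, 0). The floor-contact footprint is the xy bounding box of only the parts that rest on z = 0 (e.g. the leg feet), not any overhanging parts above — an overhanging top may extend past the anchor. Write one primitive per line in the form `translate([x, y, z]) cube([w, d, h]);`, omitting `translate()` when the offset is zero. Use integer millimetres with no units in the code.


translate([321, 437, 0]) cube([72, 122, 2102]);
translate([1132, 437, 0]) cube([72, 122, 2102]);
translate([321, 437, 2102]) cube([883, 122, 68]);


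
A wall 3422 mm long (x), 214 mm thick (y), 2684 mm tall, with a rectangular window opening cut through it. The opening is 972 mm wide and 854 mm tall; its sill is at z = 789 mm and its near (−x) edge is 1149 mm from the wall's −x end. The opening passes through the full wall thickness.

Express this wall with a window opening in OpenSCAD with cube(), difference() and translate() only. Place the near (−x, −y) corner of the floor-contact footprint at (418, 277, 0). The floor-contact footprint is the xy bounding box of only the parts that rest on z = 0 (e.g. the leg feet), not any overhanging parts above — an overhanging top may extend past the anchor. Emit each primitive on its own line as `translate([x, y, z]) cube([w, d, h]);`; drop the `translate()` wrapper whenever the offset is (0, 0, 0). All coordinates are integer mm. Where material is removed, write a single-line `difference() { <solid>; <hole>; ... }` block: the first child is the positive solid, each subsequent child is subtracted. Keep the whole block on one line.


difference() { translate([418, 277, 0]) cube([3422, 214, 2684]); translate([1567, 277, 789]) cube([972, 214, 854]); }


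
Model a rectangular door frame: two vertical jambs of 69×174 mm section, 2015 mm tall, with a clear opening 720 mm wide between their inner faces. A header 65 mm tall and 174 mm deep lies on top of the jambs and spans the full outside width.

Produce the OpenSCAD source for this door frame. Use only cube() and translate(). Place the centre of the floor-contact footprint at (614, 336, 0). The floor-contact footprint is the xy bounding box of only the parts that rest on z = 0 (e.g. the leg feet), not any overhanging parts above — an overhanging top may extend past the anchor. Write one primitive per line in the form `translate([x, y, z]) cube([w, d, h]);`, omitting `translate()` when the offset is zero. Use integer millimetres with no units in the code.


translate([185, 249, 0]) cube([69, 174, 2015]);
translate([974, 249, 0]) cube([69, 174, 2015]);
translate([185, 249, 2015]) cube([858, 174, 65]);


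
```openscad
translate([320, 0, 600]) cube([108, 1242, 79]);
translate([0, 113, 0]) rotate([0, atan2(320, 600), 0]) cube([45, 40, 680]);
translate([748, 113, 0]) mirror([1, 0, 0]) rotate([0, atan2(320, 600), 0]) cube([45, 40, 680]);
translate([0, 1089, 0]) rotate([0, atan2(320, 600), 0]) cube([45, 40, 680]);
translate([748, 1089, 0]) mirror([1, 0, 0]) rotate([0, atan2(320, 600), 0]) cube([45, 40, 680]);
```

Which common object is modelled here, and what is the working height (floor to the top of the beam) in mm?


A sawhorse. The overall height is 679 mm.

A beam across two mirrored pairs of raked legs — a sawhorse. The beam's underside is at z = 600 (matching the legs' vertical rise in atan2(320, 600)) and the beam is 79 mm tall, so its top is at 600 + 79 = 679 mm. The raked legs top out at the beam's underside, so that is the highest point.


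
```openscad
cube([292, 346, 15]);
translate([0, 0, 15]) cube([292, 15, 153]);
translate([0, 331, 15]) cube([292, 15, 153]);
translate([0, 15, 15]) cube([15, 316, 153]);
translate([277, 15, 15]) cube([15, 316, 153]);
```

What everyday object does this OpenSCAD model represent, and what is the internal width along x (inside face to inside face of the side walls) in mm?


An open box. The internal width is 262 mm.

A 292×346 base slab with four walls standing on it — an open box. The base is 292 mm wide and the walls are 15 mm thick, so the internal width is 292 − 2 × 15 = 262 mm.


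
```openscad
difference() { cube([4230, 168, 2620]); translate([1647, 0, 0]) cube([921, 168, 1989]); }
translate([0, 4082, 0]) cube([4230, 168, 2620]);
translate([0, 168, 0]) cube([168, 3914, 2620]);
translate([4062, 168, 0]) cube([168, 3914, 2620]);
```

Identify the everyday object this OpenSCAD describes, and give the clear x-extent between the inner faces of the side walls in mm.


A single room. The interior width is 3894 mm.

Four walls enclosing a rectangle with a door in the front wall — a room. Outside width 4230 minus two 168 mm walls gives 3894 mm.


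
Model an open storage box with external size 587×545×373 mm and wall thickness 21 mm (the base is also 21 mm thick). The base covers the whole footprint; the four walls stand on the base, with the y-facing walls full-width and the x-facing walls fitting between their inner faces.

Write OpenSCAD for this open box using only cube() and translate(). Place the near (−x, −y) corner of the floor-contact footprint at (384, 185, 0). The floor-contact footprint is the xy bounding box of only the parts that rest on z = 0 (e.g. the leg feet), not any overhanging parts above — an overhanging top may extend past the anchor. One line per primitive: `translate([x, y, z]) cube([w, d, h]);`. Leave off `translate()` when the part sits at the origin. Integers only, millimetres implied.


translate([384, 185, 0]) cube([587, 545, 21]);
translate([384, 185, 21]) cube([587, 21, 352]);
translate([384, 709, 21]) cube([587, 21, 352]);
translate([384, 206, 21]) cube([21, 503, 352]);
translate([950, 206, 21]) cube([21, 503, 352]);


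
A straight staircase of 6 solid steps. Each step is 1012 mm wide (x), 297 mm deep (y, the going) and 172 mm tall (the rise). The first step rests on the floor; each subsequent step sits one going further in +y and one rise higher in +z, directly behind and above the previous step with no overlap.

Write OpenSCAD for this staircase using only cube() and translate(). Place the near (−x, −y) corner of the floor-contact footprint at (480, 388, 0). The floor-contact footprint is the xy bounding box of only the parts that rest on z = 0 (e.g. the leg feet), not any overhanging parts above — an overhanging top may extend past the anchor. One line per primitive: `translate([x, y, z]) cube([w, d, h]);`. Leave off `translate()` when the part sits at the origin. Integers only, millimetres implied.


translate([480, 388, 0]) cube([1012, 297, 172]);
translate([480, 685, 172]) cube([1012, 297, 172]);
translate([480, 982, 344]) cube([1012, 297, 172]);
translate([480, 1279, 516]) cube([1012, 297, 172]);
translate([480, 1576, 688]) cube([1012, 297, 172]);
translate([480, 1873, 860]) cube([1012, 297, 172]);


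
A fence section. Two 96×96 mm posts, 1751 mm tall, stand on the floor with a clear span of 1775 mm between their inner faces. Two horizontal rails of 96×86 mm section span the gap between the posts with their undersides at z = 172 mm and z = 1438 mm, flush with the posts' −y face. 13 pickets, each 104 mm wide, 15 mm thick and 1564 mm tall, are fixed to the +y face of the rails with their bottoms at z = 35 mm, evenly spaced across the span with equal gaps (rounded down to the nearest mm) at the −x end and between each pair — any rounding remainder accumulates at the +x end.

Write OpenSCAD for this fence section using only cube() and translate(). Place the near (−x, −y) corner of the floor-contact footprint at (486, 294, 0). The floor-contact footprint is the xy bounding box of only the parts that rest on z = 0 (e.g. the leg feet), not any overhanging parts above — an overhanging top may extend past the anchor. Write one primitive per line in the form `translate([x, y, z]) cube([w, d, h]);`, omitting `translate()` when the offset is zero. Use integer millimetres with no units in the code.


translate([486, 294, 0]) cube([96, 96, 1751]);
translate([2357, 294, 0]) cube([96, 96, 1751]);
translate([582, 294, 172]) cube([1775, 96, 86]);
translate([582, 294, 1438]) cube([1775, 96, 86]);
translate([612, 390, 35]) cube([104, 15, 1564]);
translate([746, 390, 35]) cube([104, 15, 1564]);
translate([880, 390, 35]) cube([104, 15, 1564]);
translate([1014, 390, 35]) cube([104, 15, 1564]);
translate([1148, 390, 35]) cube([104, 15, 1564]);
translate([1282, 390, 35]) cube([104, 15, 1564]);
translate([1416, 390, 35]) cube([104, 15, 1564]);
translate([1550, 390, 35]) cube([104, 15, 1564]);
translate([1684, 390, 35]) cube([104, 15, 1564]);
translate([1818, 390, 35]) cube([104, 15, 1564]);
translate([1952, 390, 35]) cube([104, 15, 1564]);
translate([2086, 390, 35]) cube([104, 15, 1564]);
translate([2220, 390, 35]) cube([104, 15, 1564]);
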